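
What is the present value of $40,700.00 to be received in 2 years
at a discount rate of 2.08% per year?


Formula: PV = FV / (1 + r)^n
Substituting: PV = $40,700.00 / (1 + 0.0208)^2
Discount factor: (1.0208)^2 = 1.042033
PV = $40,700.00 / 1.042033 = $39,058.28

$39,058.28


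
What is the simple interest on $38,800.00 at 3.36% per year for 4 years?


Formula: I = P * r * t
Substituting: I = $38,800.00 * 0.0336 * 4
Step: I = $38,800.00 * 0.1344
I = $5,214.72

$5,214.72


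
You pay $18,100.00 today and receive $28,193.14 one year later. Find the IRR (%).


Formula: IRR = C1/C0 - 1
Substituting: IRR = $28,193.14 / $18,100.00 - 1
Ratio: 1.557632 - 1 = 0.557632
IRR = 55.7632%

55.7632%


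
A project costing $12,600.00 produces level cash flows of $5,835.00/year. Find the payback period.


Formula: Payback = investment / annual cash flow
Substituting: Payback = $12,600.00 / $5,835.00
Payback = 2.1594 years

2.1594 years


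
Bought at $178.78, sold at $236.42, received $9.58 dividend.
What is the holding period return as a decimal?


Formula: HPR = (P1 - P0 + D) / P0
Gain: $236.42 - $178.78 + $9.58 = $67.22
HPR = $67.22 / $178.78 = 0.376

0.376


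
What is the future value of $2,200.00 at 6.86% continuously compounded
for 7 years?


Formula: FV = P * e^(r*t)
Exponent: r*t = 0.0686 * 7 = 0.4802
e^(0.4802) = 1.616398
FV = $2,200.00 * 1.616398 = $3,556.07

$3,556.07


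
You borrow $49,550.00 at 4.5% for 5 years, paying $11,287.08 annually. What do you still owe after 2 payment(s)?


Formula: Balance = PV*(1+r)^k - PMT*((1+r)^k - 1)/r
Growth: (1 + 0.045)^2 = 1.092025
Accumulated factor: ((1+r)^k - 1)/r = 2.045
Balance = $49,550.00 * 1.092025 - $11,287.08 * 2.045
Balance = $31,027.76

$31,027.76


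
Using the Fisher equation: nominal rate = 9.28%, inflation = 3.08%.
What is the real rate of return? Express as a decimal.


Formula: (1 + r_real) = (1 + r_nom) / (1 + inflation)
Substituting: (1 + r_real) = 1.0928 / 1.0308
(1 + r_real) = 1.060147
r_real = 1.060147 - 1 = 0.060147

0.060147


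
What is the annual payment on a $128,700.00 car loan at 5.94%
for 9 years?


Formula: PMT = PV * r / (1 - (1+r)^(-n))
Denominator: 1 - (1 + 0.0594)^(-9) = 0.405078
Numerator: $128,700.00 * 0.0594 = 7644.78
PMT = 7644.78 / 0.405078 = $18,872.38

$18,872.38


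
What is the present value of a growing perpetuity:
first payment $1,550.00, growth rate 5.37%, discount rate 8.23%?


Formula: PV = C / (r - g)
Spread: r - g = 0.0823 - 0.0537 = 0.0286
Substituting: PV = $1,550.00 / 0.0286
PV = $54,195.80

$54,195.80


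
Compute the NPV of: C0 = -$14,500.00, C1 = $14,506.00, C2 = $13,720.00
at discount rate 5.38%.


Formula: NPV = C0 + C1/(1+r) + C2/(1+r)^2
Discount C1: $14,506.00 / (1 + 0.0538) = $13,765.42
Discount C2: $13,720.00 / (1 + 0.0538)^2 = $12,354.86
NPV = -$14,500.00 + $13,765.42 + $12,354.86 = $11,620.28

$11,620.28


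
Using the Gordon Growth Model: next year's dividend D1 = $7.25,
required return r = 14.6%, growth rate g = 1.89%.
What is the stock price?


Formula: P = D1 / (r - g)
Spread: r - g = 0.146 - 0.0189 = 0.1271
Substituting: P = $7.25 / 0.1271
P = $57.04

$57.04


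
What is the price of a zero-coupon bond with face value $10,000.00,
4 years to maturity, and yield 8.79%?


Formula: Price = FV / (1 + r)^n
Substituting: Price = $10,000.00 / (1 + 0.0879)^4
Discount factor: (1.0879)^4 = 1.400735
Price = $10,000.00 / 1.400735 = $7,139.11

$7,139.11


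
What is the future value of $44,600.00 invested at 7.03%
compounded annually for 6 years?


Formula: FV = P * (1 + r)^n
Substituting: FV = $44,600.00 * (1 + 0.0703)^6
Growth factor: (1.0703)^6 = 1.503257
FV = $44,600.00 * 1.503257 = $67,045.25

$67,045.25


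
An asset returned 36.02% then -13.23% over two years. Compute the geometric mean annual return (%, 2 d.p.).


Formula: Geometric mean = ((1+r1)*(1+r2))^(1/2) - 1
Product: (1 + 0.3602) * (1 + -0.1323) = 1.3602 * 0.8677 = 1.180246
Square root: 1.180246^0.5 = 1.086391
Geometric mean = 1.086391 - 1 = 0.086391
As percentage: 8.64%

8.64%


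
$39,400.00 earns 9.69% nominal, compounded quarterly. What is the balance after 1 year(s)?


Formula: FV = P * (1 + r/m)^(m*t)
Period rate: r/m = 0.0969 / 4 = 0.024225
Total periods: m*t = 4 * 1 = 4
Growth factor: (1 + 0.024225)^4 = 1.100478
FV = $39,400.00 * 1.100478 = $43,358.85

$43,358.85


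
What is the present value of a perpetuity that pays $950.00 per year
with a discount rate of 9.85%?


Formula: PV = C / r
Substituting: PV = $950.00 / 0.0985
PV = $9,644.67

$9,644.67


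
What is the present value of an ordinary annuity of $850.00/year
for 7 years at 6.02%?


Formula: PV = PMT * (1 - (1+r)^(-n)) / r
Discount factor: (1 + 0.0602)^(-7) = 0.664179
Bracket: 1 - 0.664179 = 0.335821
PV = $850.00 * 0.335821 / 0.0602 = $4,741.65

$4,741.65


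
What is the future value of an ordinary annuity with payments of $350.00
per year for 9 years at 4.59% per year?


Formula: FV = PMT * ((1+r)^n - 1) / r
Growth factor: (1 + 0.0459)^9 = 1.497654
Numerator: 1.497654 - 1 = 0.497654
FV = $350.00 * 0.497654 / 0.0459 = $3,794.75

$3,794.75


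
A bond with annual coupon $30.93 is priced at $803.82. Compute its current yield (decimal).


Formula: Current yield = annual coupon / price
Substituting: CY = $30.93 / $803.82
CY = 0.038479

0.038479


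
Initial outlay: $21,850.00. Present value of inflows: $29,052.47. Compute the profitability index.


Formula: PI = PV(cash flows) / initial investment
Substituting: PI = $29,052.47 / $21,850.00
PI = 1.3296

1.3296


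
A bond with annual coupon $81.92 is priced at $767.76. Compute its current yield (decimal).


Formula: Current yield = annual coupon / price
Substituting: CY = $81.92 / $767.76
CY = 0.1067

0.1067


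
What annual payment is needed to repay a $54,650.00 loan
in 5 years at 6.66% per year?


Formula: PMT = PV * r / (1 - (1+r)^(-n))
Denominator: 1 - (1 + 0.0666)^(-5) = 0.275577
Numerator: $54,650.00 * 0.0666 = 3639.69
PMT = 3639.69 / 0.275577 = $13,207.51

$13,207.51


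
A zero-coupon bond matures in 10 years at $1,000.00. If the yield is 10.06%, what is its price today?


Formula: Price = FV / (1 + r)^n
Substituting: Price = $1,000.00 / (1 + 0.1006)^10
Discount factor: (1.1006)^10 = 2.607925
Price = $1,000.00 / 2.607925 = $383.45

$383.45


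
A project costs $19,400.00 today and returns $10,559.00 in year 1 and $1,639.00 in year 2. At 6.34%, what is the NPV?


Formula: NPV = C0 + C1/(1+r) + C2/(1+r)^2
Discount C1: $10,559.00 / (1 + 0.0634) = $9,929.47
Discount C2: $1,639.00 / (1 + 0.0634)^2 = $1,449.39
NPV = -$19,400.00 + $9,929.47 + $1,449.39 = -$8,021.14

-$8,021.14


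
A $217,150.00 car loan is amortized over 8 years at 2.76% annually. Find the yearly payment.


Formula: PMT = PV * r / (1 - (1+r)^(-n))
Denominator: 1 - (1 + 0.0276)^(-8) = 0.19572
Numerator: $217,150.00 * 0.0276 = 5993.34
PMT = 5993.34 / 0.19572 = $30,622.00

$30,622.00


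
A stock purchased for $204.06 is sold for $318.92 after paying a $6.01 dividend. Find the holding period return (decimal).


Formula: HPR = (P1 - P0 + D) / P0
Gain: $318.92 - $204.06 + $6.01 = $120.87
HPR = $120.87 / $204.06 = 0.5923

0.5923


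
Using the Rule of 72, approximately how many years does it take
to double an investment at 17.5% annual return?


Formula: Years ≈ 72 / r
Substituting: Years ≈ 72 / 17.5
Years ≈ 4.1

4.1 years


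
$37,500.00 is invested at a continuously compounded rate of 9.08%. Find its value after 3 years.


Formula: FV = P * e^(r*t)
Exponent: r*t = 0.0908 * 3 = 0.2724
e^(0.2724) = 1.313112
FV = $37,500.00 * 1.313112 = $49,241.71

$49,241.71


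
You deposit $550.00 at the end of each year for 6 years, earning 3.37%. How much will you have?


Formula: FV = PMT * ((1+r)^n - 1) / r
Growth factor: (1 + 0.0337)^6 = 1.22002
Numerator: 1.22002 - 1 = 0.22002
FV = $550.00 * 0.22002 / 0.0337 = $3,590.84

$3,590.84


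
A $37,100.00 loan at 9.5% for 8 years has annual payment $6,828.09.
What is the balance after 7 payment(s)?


Formula: Balance = PV*(1+r)^k - PMT*((1+r)^k - 1)/r
Growth: (1 + 0.095)^7 = 1.887552
Accumulated factor: ((1+r)^k - 1)/r = 9.342648
Balance = $37,100.00 * 1.887552 - $6,828.09 * 9.342648
Balance = $6,235.72

$6,235.72


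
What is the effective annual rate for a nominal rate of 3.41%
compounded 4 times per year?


Formula: EAR = (1 + r/m)^m - 1
Period rate: r/m = 0.0341 / 4 = 0.008525
Compounding: (1 + 0.008525)^4 = 1.034539
EAR = 1.034539 - 1 = 0.034539

0.034539


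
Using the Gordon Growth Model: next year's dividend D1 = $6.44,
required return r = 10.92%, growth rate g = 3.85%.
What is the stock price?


Formula: P = D1 / (r - g)
Spread: r - g = 0.1092 - 0.0385 = 0.0707
Substituting: P = $6.44 / 0.0707
P = $91.09

$91.09


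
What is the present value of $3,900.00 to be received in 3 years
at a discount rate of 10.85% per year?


Formula: PV = FV / (1 + r)^n
Substituting: PV = $3,900.00 / (1 + 0.1085)^3
Discount factor: (1.1085)^3 = 1.362094
PV = $3,900.00 / 1.362094 = $2,863.24

$2,863.24


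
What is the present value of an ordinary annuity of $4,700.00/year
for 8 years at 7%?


Formula: PV = PMT * (1 - (1+r)^(-n)) / r
Discount factor: (1 + 0.07)^(-8) = 0.582009
Bracket: 1 - 0.582009 = 0.417991
PV = $4,700.00 * 0.417991 / 0.07 = $28,065.10

$28,065.10


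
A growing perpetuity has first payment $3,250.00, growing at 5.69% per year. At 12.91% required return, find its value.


Formula: PV = C / (r - g)
Spread: r - g = 0.1291 - 0.0569 = 0.0722
Substituting: PV = $3,250.00 / 0.0722
PV = $45,013.85

$45,013.85


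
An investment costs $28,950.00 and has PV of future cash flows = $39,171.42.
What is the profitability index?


Formula: PI = PV(cash flows) / initial investment
Substituting: PI = $39,171.42 / $28,950.00
PI = 1.3531

1.3531


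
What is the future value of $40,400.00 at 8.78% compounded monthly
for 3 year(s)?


Formula: FV = P * (1 + r/m)^(m*t)
Period rate: r/m = 0.0878 / 12 = 0.007317
Total periods: m*t = 12 * 3 = 36
Growth factor: (1 + 0.007317)^36 = 1.3001
FV = $40,400.00 * 1.3001 = $52,524.03

$52,524.03


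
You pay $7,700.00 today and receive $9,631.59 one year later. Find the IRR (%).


Formula: IRR = C1/C0 - 1
Substituting: IRR = $9,631.59 / $7,700.00 - 1
Ratio: 1.250856 - 1 = 0.250856
IRR = 25.0856%

25.0856%


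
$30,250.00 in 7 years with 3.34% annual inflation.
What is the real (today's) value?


Formula: Real value = nominal / (1 + inflation)^years
Price level: (1 + 0.0334)^7 = 1.258575
Real value = $30,250.00 / 1.258575 = $24,035.11

$24,035.11


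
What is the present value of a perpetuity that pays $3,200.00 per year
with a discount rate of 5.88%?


Formula: PV = C / r
Substituting: PV = $3,200.00 / 0.0588
PV = $54,421.77

$54,421.77


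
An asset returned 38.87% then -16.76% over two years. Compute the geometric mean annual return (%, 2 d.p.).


Formula: Geometric mean = ((1+r1)*(1+r2))^(1/2) - 1
Product: (1 + 0.3887) * (1 + -0.1676) = 1.3887 * 0.8324 = 1.155954
Square root: 1.155954^0.5 = 1.075153
Geometric mean = 1.075153 - 1 = 0.075153
As percentage: 7.52%

7.52%


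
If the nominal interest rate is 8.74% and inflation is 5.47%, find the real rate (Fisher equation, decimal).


Formula: (1 + r_real) = (1 + r_nom) / (1 + inflation)
Substituting: (1 + r_real) = 1.0874 / 1.0547
(1 + r_real) = 1.031004
r_real = 1.031004 - 1 = 0.031004

0.031004


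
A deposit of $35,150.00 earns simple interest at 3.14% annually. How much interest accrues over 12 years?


Formula: I = P * r * t
Substituting: I = $35,150.00 * 0.0314 * 12
Step: I = $35,150.00 * 0.3768
I = $13,244.52

$13,244.52


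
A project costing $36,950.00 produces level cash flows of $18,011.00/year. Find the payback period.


Formula: Payback = investment / annual cash flow
Substituting: Payback = $36,950.00 / $18,011.00
Payback = 2.0515 years

2.0515 years


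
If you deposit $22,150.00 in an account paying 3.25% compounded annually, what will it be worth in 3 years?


Formula: FV = P * (1 + r)^n
Substituting: FV = $22,150.00 * (1 + 0.0325)^3
Growth factor: (1.0325)^3 = 1.100703
FV = $22,150.00 * 1.100703 = $24,380.57

$24,380.57


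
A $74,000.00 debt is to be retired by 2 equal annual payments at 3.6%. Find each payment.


Formula: PMT = PV * r / (1 - (1+r)^(-n))
Denominator: 1 - (1 + 0.036)^(-2) = 0.068291
Numerator: $74,000.00 * 0.036 = 2664.0
PMT = 2664.0 / 0.068291 = $39,009.78

$39,009.78


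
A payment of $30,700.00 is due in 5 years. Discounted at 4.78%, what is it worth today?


Formula: PV = FV / (1 + r)^n
Substituting: PV = $30,700.00 / (1 + 0.0478)^5
Discount factor: (1.0478)^5 = 1.262967
PV = $30,700.00 / 1.262967 = $24,307.84

$24,307.84


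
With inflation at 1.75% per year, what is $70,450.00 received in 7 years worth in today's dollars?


Formula: Real value = nominal / (1 + inflation)^years
Price level: (1 + 0.0175)^7 = 1.129122
Real value = $70,450.00 / 1.129122 = $62,393.60

$62,393.60


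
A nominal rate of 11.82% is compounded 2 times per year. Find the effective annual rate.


Formula: EAR = (1 + r/m)^m - 1
Period rate: r/m = 0.1182 / 2 = 0.0591
Compounding: (1 + 0.0591)^2 = 1.121693
EAR = 1.121693 - 1 = 0.121693

0.121693


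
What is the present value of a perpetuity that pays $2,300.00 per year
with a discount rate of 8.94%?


Formula: PV = C / r
Substituting: PV = $2,300.00 / 0.0894
PV = $25,727.07

$25,727.07


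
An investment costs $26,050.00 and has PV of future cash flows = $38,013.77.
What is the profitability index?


Formula: PI = PV(cash flows) / initial investment
Substituting: PI = $38,013.77 / $26,050.00
PI = 1.4593

1.4593


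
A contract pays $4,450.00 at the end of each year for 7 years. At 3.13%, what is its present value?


Formula: PV = PMT * (1 - (1+r)^(-n)) / r
Discount factor: (1 + 0.0313)^(-7) = 0.805944
Bracket: 1 - 0.805944 = 0.194056
PV = $4,450.00 * 0.194056 / 0.0313 = $27,589.43

$27,589.43


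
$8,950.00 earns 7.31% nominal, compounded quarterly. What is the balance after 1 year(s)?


Formula: FV = P * (1 + r/m)^(m*t)
Period rate: r/m = 0.0731 / 4 = 0.018275
Total periods: m*t = 4 * 1 = 4
Growth factor: (1 + 0.018275)^4 = 1.075128
FV = $8,950.00 * 1.075128 = $9,622.40

$9,622.40


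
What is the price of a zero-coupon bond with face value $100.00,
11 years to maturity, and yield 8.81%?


Formula: Price = FV / (1 + r)^n
Substituting: Price = $100.00 / (1 + 0.0881)^11
Discount factor: (1.0881)^11 = 2.531377
Price = $100.00 / 2.531377 = $39.50

$39.50


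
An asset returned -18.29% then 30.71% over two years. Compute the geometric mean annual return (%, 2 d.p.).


Formula: Geometric mean = ((1+r1)*(1+r2))^(1/2) - 1
Product: (1 + -0.1829) * (1 + 0.3071) = 0.8171 * 1.3071 = 1.068031
Square root: 1.068031^0.5 = 1.033456
Geometric mean = 1.033456 - 1 = 0.033456
As percentage: 3.35%

3.35%


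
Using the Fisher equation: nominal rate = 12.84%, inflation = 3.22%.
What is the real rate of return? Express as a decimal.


Formula: (1 + r_real) = (1 + r_nom) / (1 + inflation)
Substituting: (1 + r_real) = 1.1284 / 1.0322
(1 + r_real) = 1.093199
r_real = 1.093199 - 1 = 0.093199

0.093199


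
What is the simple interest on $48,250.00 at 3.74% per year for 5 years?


Formula: I = P * r * t
Substituting: I = $48,250.00 * 0.0374 * 5
Step: I = $48,250.00 * 0.187
I = $9,022.75

$9,022.75


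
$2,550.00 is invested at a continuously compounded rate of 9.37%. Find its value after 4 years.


Formula: FV = P * e^(r*t)
Exponent: r*t = 0.0937 * 4 = 0.3748
e^(0.3748) = 1.4547
FV = $2,550.00 * 1.4547 = $3,709.49

$3,709.49


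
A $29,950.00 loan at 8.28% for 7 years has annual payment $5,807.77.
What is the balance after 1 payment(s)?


Formula: Balance = PV*(1+r)^k - PMT*((1+r)^k - 1)/r
Growth: (1 + 0.0828)^1 = 1.0828
Accumulated factor: ((1+r)^k - 1)/r = 1.0
Balance = $29,950.00 * 1.0828 - $5,807.77 * 1.0
Balance = $26,622.09

$26,622.09


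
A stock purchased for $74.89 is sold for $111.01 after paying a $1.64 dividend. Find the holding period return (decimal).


Formula: HPR = (P1 - P0 + D) / P0
Gain: $111.01 - $74.89 + $1.64 = $37.76
HPR = $37.76 / $74.89 = 0.5042

0.5042


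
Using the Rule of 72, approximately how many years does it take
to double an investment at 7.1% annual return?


Formula: Years ≈ 72 / r
Substituting: Years ≈ 72 / 7.1
Years ≈ 10.1

10.1 years


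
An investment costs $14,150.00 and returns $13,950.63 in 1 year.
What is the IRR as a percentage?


Formula: IRR = C1/C0 - 1
Substituting: IRR = $13,950.63 / $14,150.00 - 1
Ratio: 0.98591 - 1 = -0.01409
IRR = -1.409%

-1.409%


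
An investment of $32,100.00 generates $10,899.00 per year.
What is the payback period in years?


Formula: Payback = investment / annual cash flow
Substituting: Payback = $32,100.00 / $10,899.00
Payback = 2.9452 years

2.9452 years


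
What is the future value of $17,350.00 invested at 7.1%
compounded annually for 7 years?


Formula: FV = P * (1 + r)^n
Substituting: FV = $17,350.00 * (1 + 0.071)^7
Growth factor: (1.071)^7 = 1.616316
FV = $17,350.00 * 1.616316 = $28,043.08

$28,043.08


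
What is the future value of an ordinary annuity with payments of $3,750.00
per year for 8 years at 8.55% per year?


Formula: FV = PMT * ((1+r)^n - 1) / r
Growth factor: (1 + 0.0855)^8 = 1.927696
Numerator: 1.927696 - 1 = 0.927696
FV = $3,750.00 * 0.927696 / 0.0855 = $40,688.44

$40,688.44


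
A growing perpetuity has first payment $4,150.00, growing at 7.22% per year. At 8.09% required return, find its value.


Formula: PV = C / (r - g)
Spread: r - g = 0.0809 - 0.0722 = 0.0087
Substituting: PV = $4,150.00 / 0.0087
PV = $477,011.49

$477,011.49


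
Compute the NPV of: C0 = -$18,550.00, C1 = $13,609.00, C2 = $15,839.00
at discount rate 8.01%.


Formula: NPV = C0 + C1/(1+r) + C2/(1+r)^2
Discount C1: $13,609.00 / (1 + 0.0801) = $12,599.76
Discount C2: $15,839.00 / (1 + 0.0801)^2 = $13,576.88
NPV = -$18,550.00 + $12,599.76 + $13,576.88 = $7,626.63

$7,626.63


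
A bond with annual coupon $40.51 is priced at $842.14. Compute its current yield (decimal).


Formula: Current yield = annual coupon / price
Substituting: CY = $40.51 / $842.14
CY = 0.048104

0.048104


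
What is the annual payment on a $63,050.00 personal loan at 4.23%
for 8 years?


Formula: PMT = PV * r / (1 - (1+r)^(-n))
Denominator: 1 - (1 + 0.0423)^(-8) = 0.28211
Numerator: $63,050.00 * 0.0423 = 2667.015
PMT = 2667.015 / 0.28211 = $9,453.82

$9,453.82


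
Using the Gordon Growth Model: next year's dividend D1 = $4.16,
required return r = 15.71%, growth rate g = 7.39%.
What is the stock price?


Formula: P = D1 / (r - g)
Spread: r - g = 0.1571 - 0.0739 = 0.0832
Substituting: P = $4.16 / 0.0832
P = $50.00

$50.00


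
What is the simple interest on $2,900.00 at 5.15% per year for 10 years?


Formula: I = P * r * t
Substituting: I = $2,900.00 * 0.0515 * 10
Step: I = $2,900.00 * 0.515
I = $1,493.50

$1,493.50


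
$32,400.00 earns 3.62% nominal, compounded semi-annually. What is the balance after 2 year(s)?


Formula: FV = P * (1 + r/m)^(m*t)
Period rate: r/m = 0.0362 / 2 = 0.0181
Total periods: m*t = 2 * 2 = 4
Growth factor: (1 + 0.0181)^4 = 1.074389
FV = $32,400.00 * 1.074389 = $34,810.22

$34,810.22


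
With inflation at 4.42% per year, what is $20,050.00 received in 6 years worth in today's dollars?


Formula: Real value = nominal / (1 + inflation)^years
Price level: (1 + 0.0442)^6 = 1.29629
Real value = $20,050.00 / 1.29629 = $15,467.22

$15,467.22


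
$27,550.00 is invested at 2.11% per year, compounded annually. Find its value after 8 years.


Formula: FV = P * (1 + r)^n
Substituting: FV = $27,550.00 * (1 + 0.0211)^8
Growth factor: (1.0211)^8 = 1.181806
FV = $27,550.00 * 1.181806 = $32,558.76

$32,558.76


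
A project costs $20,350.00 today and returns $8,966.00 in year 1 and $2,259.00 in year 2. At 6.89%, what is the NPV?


Formula: NPV = C0 + C1/(1+r) + C2/(1+r)^2
Discount C1: $8,966.00 / (1 + 0.0689) = $8,388.06
Discount C2: $2,259.00 / (1 + 0.0689)^2 = $1,977.16
NPV = -$20,350.00 + $8,388.06 + $1,977.16 = -$9,984.78

-$9,984.78


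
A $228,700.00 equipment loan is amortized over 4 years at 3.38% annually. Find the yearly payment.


Formula: PMT = PV * r / (1 - (1+r)^(-n))
Denominator: 1 - (1 + 0.0338)^(-4) = 0.124505
Numerator: $228,700.00 * 0.0338 = 7730.06
PMT = 7730.06 / 0.124505 = $62,086.56

$62,086.56


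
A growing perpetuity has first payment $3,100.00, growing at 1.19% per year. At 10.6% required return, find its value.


Formula: PV = C / (r - g)
Spread: r - g = 0.106 - 0.0119 = 0.0941
Substituting: PV = $3,100.00 / 0.0941
PV = $32,943.68

$32,943.68


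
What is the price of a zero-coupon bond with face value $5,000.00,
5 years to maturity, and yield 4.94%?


Formula: Price = FV / (1 + r)^n
Substituting: Price = $5,000.00 / (1 + 0.0494)^5
Discount factor: (1.0494)^5 = 1.272639
Price = $5,000.00 / 1.272639 = $3,928.84

$3,928.84


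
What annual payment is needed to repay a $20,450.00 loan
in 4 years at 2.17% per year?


Formula: PMT = PV * r / (1 - (1+r)^(-n))
Denominator: 1 - (1 + 0.0217)^(-4) = 0.082288
Numerator: $20,450.00 * 0.0217 = 443.765
PMT = 443.765 / 0.082288 = $5,392.83

$5,392.83


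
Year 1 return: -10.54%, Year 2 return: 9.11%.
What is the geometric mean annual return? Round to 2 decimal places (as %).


Formula: Geometric mean = ((1+r1)*(1+r2))^(1/2) - 1
Product: (1 + -0.1054) * (1 + 0.0911) = 0.8946 * 1.0911 = 0.976098
Square root: 0.976098^0.5 = 0.987977
Geometric mean = 0.987977 - 1 = -0.012023
As percentage: -1.20%

-1.20%


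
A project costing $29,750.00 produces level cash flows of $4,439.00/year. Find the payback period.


Formula: Payback = investment / annual cash flow
Substituting: Payback = $29,750.00 / $4,439.00
Payback = 6.702 years

6.702 years


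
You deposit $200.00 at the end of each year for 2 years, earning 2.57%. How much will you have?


Formula: FV = PMT * ((1+r)^n - 1) / r
Growth factor: (1 + 0.0257)^2 = 1.05206
Numerator: 1.05206 - 1 = 0.05206
FV = $200.00 * 0.05206 / 0.0257 = $405.14

$405.14


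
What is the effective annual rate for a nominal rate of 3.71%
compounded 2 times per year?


Formula: EAR = (1 + r/m)^m - 1
Period rate: r/m = 0.0371 / 2 = 0.01855
Compounding: (1 + 0.01855)^2 = 1.037444
EAR = 1.037444 - 1 = 0.037444

0.037444


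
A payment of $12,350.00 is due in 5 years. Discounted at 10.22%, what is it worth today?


Formula: PV = FV / (1 + r)^n
Substituting: PV = $12,350.00 / (1 + 0.1022)^5
Discount factor: (1.1022)^5 = 1.62668
PV = $12,350.00 / 1.62668 = $7,592.15

$7,592.15


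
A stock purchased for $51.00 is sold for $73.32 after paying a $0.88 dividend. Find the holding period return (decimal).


Formula: HPR = (P1 - P0 + D) / P0
Gain: $73.32 - $51.00 + $0.88 = $23.20
HPR = $23.20 / $51.00 = 0.4549

0.4549


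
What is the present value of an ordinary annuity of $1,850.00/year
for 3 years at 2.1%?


Formula: PV = PMT * (1 - (1+r)^(-n)) / r
Discount factor: (1 + 0.021)^(-3) = 0.939556
Bracket: 1 - 0.939556 = 0.060444
PV = $1,850.00 * 0.060444 / 0.021 = $5,324.81

$5,324.81


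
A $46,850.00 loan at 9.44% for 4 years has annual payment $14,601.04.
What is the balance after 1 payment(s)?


Formula: Balance = PV*(1+r)^k - PMT*((1+r)^k - 1)/r
Growth: (1 + 0.0944)^1 = 1.0944
Accumulated factor: ((1+r)^k - 1)/r = 1.0
Balance = $46,850.00 * 1.0944 - $14,601.04 * 1.0
Balance = $36,671.60

$36,671.60


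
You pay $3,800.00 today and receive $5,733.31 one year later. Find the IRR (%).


Formula: IRR = C1/C0 - 1
Substituting: IRR = $5,733.31 / $3,800.00 - 1
Ratio: 1.508766 - 1 = 0.508766
IRR = 50.8766%

50.8766%


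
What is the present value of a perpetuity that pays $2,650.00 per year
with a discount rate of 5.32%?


Formula: PV = C / r
Substituting: PV = $2,650.00 / 0.0532
PV = $49,812.03

$49,812.03


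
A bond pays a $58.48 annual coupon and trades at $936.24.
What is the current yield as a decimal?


Formula: Current yield = annual coupon / price
Substituting: CY = $58.48 / $936.24
CY = 0.062463

0.062463


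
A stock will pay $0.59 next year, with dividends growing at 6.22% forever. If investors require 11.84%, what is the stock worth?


Formula: P = D1 / (r - g)
Spread: r - g = 0.1184 - 0.0622 = 0.0562
Substituting: P = $0.59 / 0.0562
P = $10.50

$10.50


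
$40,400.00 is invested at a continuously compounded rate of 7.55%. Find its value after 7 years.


Formula: FV = P * e^(r*t)
Exponent: r*t = 0.0755 * 7 = 0.5285
e^(0.5285) = 1.696386
FV = $40,400.00 * 1.696386 = $68,533.99

$68,533.99


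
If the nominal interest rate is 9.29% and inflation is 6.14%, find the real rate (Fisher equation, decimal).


Formula: (1 + r_real) = (1 + r_nom) / (1 + inflation)
Substituting: (1 + r_real) = 1.0929 / 1.0614
(1 + r_real) = 1.029678
r_real = 1.029678 - 1 = 0.029678

0.029678


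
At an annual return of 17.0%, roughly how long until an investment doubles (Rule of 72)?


Formula: Years ≈ 72 / r
Substituting: Years ≈ 72 / 17.0
Years ≈ 4.2

4.2 years


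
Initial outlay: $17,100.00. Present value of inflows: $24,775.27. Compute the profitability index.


Formula: PI = PV(cash flows) / initial investment
Substituting: PI = $24,775.27 / $17,100.00
PI = 1.4488

1.4488


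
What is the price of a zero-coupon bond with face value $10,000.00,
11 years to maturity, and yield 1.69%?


Formula: Price = FV / (1 + r)^n
Substituting: Price = $10,000.00 / (1 + 0.0169)^11
Discount factor: (1.0169)^11 = 1.202433
Price = $10,000.00 / 1.202433 = $8,316.47

$8,316.47


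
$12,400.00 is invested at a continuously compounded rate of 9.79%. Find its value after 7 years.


Formula: FV = P * e^(r*t)
Exponent: r*t = 0.0979 * 7 = 0.6853
e^(0.6853) = 1.984367
FV = $12,400.00 * 1.984367 = $24,606.15

$24,606.15


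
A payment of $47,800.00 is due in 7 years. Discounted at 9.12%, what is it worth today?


Formula: PV = FV / (1 + r)^n
Substituting: PV = $47,800.00 / (1 + 0.0912)^7
Discount factor: (1.0912)^7 = 1.842173
PV = $47,800.00 / 1.842173 = $25,947.61

$25,947.61


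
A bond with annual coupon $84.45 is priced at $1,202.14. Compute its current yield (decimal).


Formula: Current yield = annual coupon / price
Substituting: CY = $84.45 / $1,202.14
CY = 0.07025

0.07025


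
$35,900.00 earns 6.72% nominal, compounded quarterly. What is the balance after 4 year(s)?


Formula: FV = P * (1 + r/m)^(m*t)
Period rate: r/m = 0.0672 / 4 = 0.0168
Total periods: m*t = 4 * 4 = 16
Growth factor: (1 + 0.0168)^16 = 1.305475
FV = $35,900.00 * 1.305475 = $46,866.56

$46,866.56


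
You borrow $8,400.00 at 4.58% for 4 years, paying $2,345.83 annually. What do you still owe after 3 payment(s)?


Formula: Balance = PV*(1+r)^k - PMT*((1+r)^k - 1)/r
Growth: (1 + 0.0458)^3 = 1.143789
Accumulated factor: ((1+r)^k - 1)/r = 3.139498
Balance = $8,400.00 * 1.143789 - $2,345.83 * 3.139498
Balance = $2,243.10

$2,243.10


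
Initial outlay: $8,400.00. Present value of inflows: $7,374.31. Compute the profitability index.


Formula: PI = PV(cash flows) / initial investment
Substituting: PI = $7,374.31 / $8,400.00
PI = 0.8779

0.8779


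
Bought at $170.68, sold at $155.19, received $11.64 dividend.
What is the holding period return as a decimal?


Formula: HPR = (P1 - P0 + D) / P0
Gain: $155.19 - $170.68 + $11.64 = -$3.85
HPR = -$3.85 / $170.68 = -0.0226

-0.0226


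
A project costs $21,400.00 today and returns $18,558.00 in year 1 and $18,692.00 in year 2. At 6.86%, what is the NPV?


Formula: NPV = C0 + C1/(1+r) + C2/(1+r)^2
Discount C1: $18,558.00 / (1 + 0.0686) = $17,366.65
Discount C2: $18,692.00 / (1 + 0.0686)^2 = $16,369.12
NPV = -$21,400.00 + $17,366.65 + $16,369.12 = $12,335.77

$12,335.77


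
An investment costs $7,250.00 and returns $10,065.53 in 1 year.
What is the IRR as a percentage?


Formula: IRR = C1/C0 - 1
Substituting: IRR = $10,065.53 / $7,250.00 - 1
Ratio: 1.388349 - 1 = 0.388349
IRR = 38.8349%

38.8349%


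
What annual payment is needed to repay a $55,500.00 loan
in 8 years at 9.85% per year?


Formula: PMT = PV * r / (1 - (1+r)^(-n))
Denominator: 1 - (1 + 0.0985)^(-8) = 0.528372
Numerator: $55,500.00 * 0.0985 = 5466.75
PMT = 5466.75 / 0.528372 = $10,346.40

$10,346.40


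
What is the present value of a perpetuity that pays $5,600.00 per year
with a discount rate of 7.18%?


Formula: PV = C / r
Substituting: PV = $5,600.00 / 0.0718
PV = $77,994.43

$77,994.43


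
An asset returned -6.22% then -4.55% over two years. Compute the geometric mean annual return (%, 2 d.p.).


Formula: Geometric mean = ((1+r1)*(1+r2))^(1/2) - 1
Product: (1 + -0.0622) * (1 + -0.0455) = 0.9378 * 0.9545 = 0.89513
Square root: 0.89513^0.5 = 0.946113
Geometric mean = 0.946113 - 1 = -0.053887
As percentage: -5.39%

-5.39%


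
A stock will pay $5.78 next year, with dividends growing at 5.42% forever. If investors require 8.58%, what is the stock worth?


Formula: P = D1 / (r - g)
Spread: r - g = 0.0858 - 0.0542 = 0.0316
Substituting: P = $5.78 / 0.0316
P = $182.91

$182.91


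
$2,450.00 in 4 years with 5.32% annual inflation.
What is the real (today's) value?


Formula: Real value = nominal / (1 + inflation)^years
Price level: (1 + 0.0532)^4 = 1.230392
Real value = $2,450.00 / 1.230392 = $1,991.24

$1,991.24


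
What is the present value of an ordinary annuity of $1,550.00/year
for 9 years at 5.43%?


Formula: PV = PMT * (1 - (1+r)^(-n)) / r
Discount factor: (1 + 0.0543)^(-9) = 0.62133
Bracket: 1 - 0.62133 = 0.37867
PV = $1,550.00 * 0.37867 / 0.0543 = $10,809.19

$10,809.19


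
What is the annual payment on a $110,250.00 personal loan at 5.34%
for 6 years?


Formula: PMT = PV * r / (1 - (1+r)^(-n))
Denominator: 1 - (1 + 0.0534)^(-6) = 0.26812
Numerator: $110,250.00 * 0.0534 = 5887.35
PMT = 5887.35 / 0.26812 = $21,957.92

$21,957.92


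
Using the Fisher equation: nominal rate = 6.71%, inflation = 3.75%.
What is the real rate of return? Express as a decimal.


Formula: (1 + r_real) = (1 + r_nom) / (1 + inflation)
Substituting: (1 + r_real) = 1.0671 / 1.0375
(1 + r_real) = 1.02853
r_real = 1.02853 - 1 = 0.02853

0.02853


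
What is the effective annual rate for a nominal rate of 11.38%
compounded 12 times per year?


Formula: EAR = (1 + r/m)^m - 1
Period rate: r/m = 0.1138 / 12 = 0.009483
Compounding: (1 + 0.009483)^12 = 1.119927
EAR = 1.119927 - 1 = 0.119927

0.119927


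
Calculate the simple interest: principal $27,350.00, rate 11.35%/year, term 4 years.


Formula: I = P * r * t
Substituting: I = $27,350.00 * 0.1135 * 4
Step: I = $27,350.00 * 0.454
I = $12,416.90

$12,416.90


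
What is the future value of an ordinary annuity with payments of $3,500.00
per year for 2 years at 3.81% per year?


Formula: FV = PMT * ((1+r)^n - 1) / r
Growth factor: (1 + 0.0381)^2 = 1.077652
Numerator: 1.077652 - 1 = 0.077652
FV = $3,500.00 * 0.077652 / 0.0381 = $7,133.35

$7,133.35


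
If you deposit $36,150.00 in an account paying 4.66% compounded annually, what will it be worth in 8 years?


Formula: FV = P * (1 + r)^n
Substituting: FV = $36,150.00 * (1 + 0.0466)^8
Growth factor: (1.0466)^8 = 1.439613
FV = $36,150.00 * 1.439613 = $52,042.02

$52,042.02


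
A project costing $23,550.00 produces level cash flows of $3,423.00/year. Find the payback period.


Formula: Payback = investment / annual cash flow
Substituting: Payback = $23,550.00 / $3,423.00
Payback = 6.8799 years

6.8799 years


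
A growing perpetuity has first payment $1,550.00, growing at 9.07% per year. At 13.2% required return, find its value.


Formula: PV = C / (r - g)
Spread: r - g = 0.132 - 0.0907 = 0.0413
Substituting: PV = $1,550.00 / 0.0413
PV = $37,530.27

$37,530.27


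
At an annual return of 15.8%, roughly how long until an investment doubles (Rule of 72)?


Formula: Years ≈ 72 / r
Substituting: Years ≈ 72 / 15.8
Years ≈ 4.6

4.6 years


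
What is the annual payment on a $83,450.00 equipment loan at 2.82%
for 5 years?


Formula: PMT = PV * r / (1 - (1+r)^(-n))
Denominator: 1 - (1 + 0.0282)^(-5) = 0.129814
Numerator: $83,450.00 * 0.0282 = 2353.29
PMT = 2353.29 / 0.129814 = $18,128.14

$18,128.14


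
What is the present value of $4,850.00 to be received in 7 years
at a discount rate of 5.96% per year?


Formula: PV = FV / (1 + r)^n
Substituting: PV = $4,850.00 / (1 + 0.0596)^7
Discount factor: (1.0596)^7 = 1.499663
PV = $4,850.00 / 1.499663 = $3,234.06

$3,234.06


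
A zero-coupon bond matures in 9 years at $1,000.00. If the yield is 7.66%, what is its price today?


Formula: Price = FV / (1 + r)^n
Substituting: Price = $1,000.00 / (1 + 0.0766)^9
Discount factor: (1.0766)^9 = 1.943074
Price = $1,000.00 / 1.943074 = $514.65

$514.65


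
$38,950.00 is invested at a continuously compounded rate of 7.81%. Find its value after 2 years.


Formula: FV = P * e^(r*t)
Exponent: r*t = 0.0781 * 2 = 0.1562
e^(0.1562) = 1.16906
FV = $38,950.00 * 1.16906 = $45,534.89

$45,534.89


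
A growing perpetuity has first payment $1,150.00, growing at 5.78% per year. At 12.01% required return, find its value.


Formula: PV = C / (r - g)
Spread: r - g = 0.1201 - 0.0578 = 0.0623
Substituting: PV = $1,150.00 / 0.0623
PV = $18,459.07

$18,459.07


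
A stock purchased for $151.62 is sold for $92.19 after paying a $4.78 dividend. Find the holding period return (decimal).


Formula: HPR = (P1 - P0 + D) / P0
Gain: $92.19 - $151.62 + $4.78 = -$54.65
HPR = -$54.65 / $151.62 = -0.3604

-0.3604


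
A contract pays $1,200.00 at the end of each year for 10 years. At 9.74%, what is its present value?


Formula: PV = PMT * (1 - (1+r)^(-n)) / r
Discount factor: (1 + 0.0974)^(-10) = 0.394776
Bracket: 1 - 0.394776 = 0.605224
PV = $1,200.00 * 0.605224 / 0.0974 = $7,456.56

$7,456.56


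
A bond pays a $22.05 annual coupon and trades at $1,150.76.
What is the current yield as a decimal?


Formula: Current yield = annual coupon / price
Substituting: CY = $22.05 / $1,150.76
CY = 0.019161

0.019161


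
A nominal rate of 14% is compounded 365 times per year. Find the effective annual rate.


Formula: EAR = (1 + r/m)^m - 1
Period rate: r/m = 0.14 / 365 = 0.000384
Compounding: (1 + 0.000384)^365 = 1.150243
EAR = 1.150243 - 1 = 0.150243

0.150243


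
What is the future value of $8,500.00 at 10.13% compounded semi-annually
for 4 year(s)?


Formula: FV = P * (1 + r/m)^(m*t)
Period rate: r/m = 0.1013 / 2 = 0.05065
Total periods: m*t = 2 * 4 = 8
Growth factor: (1 + 0.05065)^8 = 1.484788
FV = $8,500.00 * 1.484788 = $12,620.70

$12,620.70


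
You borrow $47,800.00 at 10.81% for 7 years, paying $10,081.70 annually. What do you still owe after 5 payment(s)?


Formula: Balance = PV*(1+r)^k - PMT*((1+r)^k - 1)/r
Growth: (1 + 0.1081)^5 = 1.670686
Accumulated factor: ((1+r)^k - 1)/r = 6.204309
Balance = $47,800.00 * 1.670686 - $10,081.70 * 6.204309
Balance = $17,308.80

$17,308.80


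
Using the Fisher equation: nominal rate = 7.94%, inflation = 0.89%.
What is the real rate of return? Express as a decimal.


Formula: (1 + r_real) = (1 + r_nom) / (1 + inflation)
Substituting: (1 + r_real) = 1.0794 / 1.0089
(1 + r_real) = 1.069878
r_real = 1.069878 - 1 = 0.069878

0.069878


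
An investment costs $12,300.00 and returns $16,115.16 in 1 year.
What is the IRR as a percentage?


Formula: IRR = C1/C0 - 1
Substituting: IRR = $16,115.16 / $12,300.00 - 1
Ratio: 1.310176 - 1 = 0.310176
IRR = 31.0176%

31.0176%


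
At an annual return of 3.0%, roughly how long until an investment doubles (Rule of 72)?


Formula: Years ≈ 72 / r
Substituting: Years ≈ 72 / 3.0
Years ≈ 24.0

24.0 years


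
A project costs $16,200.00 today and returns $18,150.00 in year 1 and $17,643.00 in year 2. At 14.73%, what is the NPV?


Formula: NPV = C0 + C1/(1+r) + C2/(1+r)^2
Discount C1: $18,150.00 / (1 + 0.1473) = $15,819.75
Discount C2: $17,643.00 / (1 + 0.1473)^2 = $13,403.51
NPV = -$16,200.00 + $15,819.75 + $13,403.51 = $13,023.26

$13,023.26


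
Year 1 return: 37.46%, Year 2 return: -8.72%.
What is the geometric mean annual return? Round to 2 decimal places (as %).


Formula: Geometric mean = ((1+r1)*(1+r2))^(1/2) - 1
Product: (1 + 0.3746) * (1 + -0.0872) = 1.3746 * 0.9128 = 1.254735
Square root: 1.254735^0.5 = 1.120149
Geometric mean = 1.120149 - 1 = 0.120149
As percentage: 12.01%

12.01%


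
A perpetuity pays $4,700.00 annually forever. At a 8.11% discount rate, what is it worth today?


Formula: PV = C / r
Substituting: PV = $4,700.00 / 0.0811
PV = $57,953.14

$57,953.14


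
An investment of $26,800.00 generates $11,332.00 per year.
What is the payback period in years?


Formula: Payback = investment / annual cash flow
Substituting: Payback = $26,800.00 / $11,332.00
Payback = 2.365 years

2.365 years


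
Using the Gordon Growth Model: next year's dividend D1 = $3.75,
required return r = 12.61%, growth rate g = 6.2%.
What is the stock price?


Formula: P = D1 / (r - g)
Spread: r - g = 0.1261 - 0.062 = 0.0641
Substituting: P = $3.75 / 0.0641
P = $58.50

$58.50


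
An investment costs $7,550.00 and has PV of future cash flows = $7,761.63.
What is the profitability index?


Formula: PI = PV(cash flows) / initial investment
Substituting: PI = $7,761.63 / $7,550.00
PI = 1.028

1.028


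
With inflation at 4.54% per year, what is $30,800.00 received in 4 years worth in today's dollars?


Formula: Real value = nominal / (1 + inflation)^years
Price level: (1 + 0.0454)^4 = 1.194346
Real value = $30,800.00 / 1.194346 = $25,788.18

$25,788.18


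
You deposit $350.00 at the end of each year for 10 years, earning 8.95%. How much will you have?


Formula: FV = PMT * ((1+r)^n - 1) / r
Growth factor: (1 + 0.0895)^10 = 2.356527
Numerator: 2.356527 - 1 = 1.356527
FV = $350.00 * 1.356527 / 0.0895 = $5,304.85

$5,304.85


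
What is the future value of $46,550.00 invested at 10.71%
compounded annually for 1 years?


Formula: FV = P * (1 + r)^n
Substituting: FV = $46,550.00 * (1 + 0.1071)^1
Growth factor: (1.1071)^1 = 1.1071
FV = $46,550.00 * 1.1071 = $51,535.51

$51,535.51


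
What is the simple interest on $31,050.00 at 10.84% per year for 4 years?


Formula: I = P * r * t
Substituting: I = $31,050.00 * 0.1084 * 4
Step: I = $31,050.00 * 0.4336
I = $13,463.28

$13,463.28


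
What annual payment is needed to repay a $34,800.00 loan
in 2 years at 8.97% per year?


Formula: PMT = PV * r / (1 - (1+r)^(-n))
Denominator: 1 - (1 + 0.0897)^(-2) = 0.157857
Numerator: $34,800.00 * 0.0897 = 3121.56
PMT = 3121.56 / 0.157857 = $19,774.67

$19,774.67


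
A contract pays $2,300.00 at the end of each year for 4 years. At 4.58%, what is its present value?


Formula: PV = PMT * (1 - (1+r)^(-n)) / r
Discount factor: (1 + 0.0458)^(-4) = 0.835998
Bracket: 1 - 0.835998 = 0.164002
PV = $2,300.00 * 0.164002 / 0.0458 = $8,235.89

$8,235.89


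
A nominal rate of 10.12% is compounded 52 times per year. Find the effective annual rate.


Formula: EAR = (1 + r/m)^m - 1
Period rate: r/m = 0.1012 / 52 = 0.001946
Compounding: (1 + 0.001946)^52 = 1.106389
EAR = 1.106389 - 1 = 0.106389

0.106389


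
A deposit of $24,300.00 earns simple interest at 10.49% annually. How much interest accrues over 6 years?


Formula: I = P * r * t
Substituting: I = $24,300.00 * 0.1049 * 6
Step: I = $24,300.00 * 0.6294
I = $15,294.42

$15,294.42


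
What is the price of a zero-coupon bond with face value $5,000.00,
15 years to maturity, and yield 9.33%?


Formula: Price = FV / (1 + r)^n
Substituting: Price = $5,000.00 / (1 + 0.0933)^15
Discount factor: (1.0933)^15 = 3.81145
Price = $5,000.00 / 3.81145 = $1,311.84

$1,311.84
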